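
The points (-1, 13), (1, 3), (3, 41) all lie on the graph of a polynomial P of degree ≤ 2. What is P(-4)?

118

Using the Lagrange interpolation formula with nodes -1, 1, 3:
  L_0(t) = (t - 1)(t - 3) / 8
  L_1(t) = (t + 1)(t - 3) / -4
  L_2(t) = (t + 1)(t - 1) / 8
Then P(t) = 13·L_0(t) + 3·L_1(t) + 41·L_2(t).
Expanding and collecting terms gives P(t) = 6t^2 - 5t + 2.
Evaluating at t = -4: P(-4) = 118.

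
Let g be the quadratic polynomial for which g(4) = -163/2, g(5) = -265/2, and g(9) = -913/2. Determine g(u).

Write g(u) = au^2 + bu + c. Substituting each data point gives a linear system:
  16a + 4b + c = -163/2
  25a + 5b + c = -265/2
  81a + 9b + c = -913/2
Solving the system yields a = -6, b = 3, c = 5/2.
So g(u) = -6u^2 + 3u + 5/2.
Check: g(5) = -265/2. ✓

g(u) = -6u^2 + 3u + 5/2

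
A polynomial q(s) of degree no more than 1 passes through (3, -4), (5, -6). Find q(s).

Write q(s) = as + b. Substituting each data point gives a linear system:
  3a + b = -4
  5a + b = -6
Solving the system yields a = -1, b = -1.
So q(s) = -s - 1.
Check: q(3) = -4. ✓

q(s) = -s - 1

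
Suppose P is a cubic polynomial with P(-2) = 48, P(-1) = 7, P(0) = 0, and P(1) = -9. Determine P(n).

Write P(n) = an^3 + bn^2 + cn + d. Substituting each data point gives a linear system:
  -8a + 4b - 2c + d = 48
  -a + b - c + d = 7
  d = 0
  a + b + c + d = -9
Solving the system yields a = -6, b = -1, c = -2, d = 0.
So P(n) = -6n^3 - n^2 - 2n.
Check: P(0) = 0. ✓

P(n) = -6n^3 - n^2 - 2n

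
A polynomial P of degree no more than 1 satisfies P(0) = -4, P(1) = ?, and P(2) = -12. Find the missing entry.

-8

The 2 known points determine the degree-1 polynomial uniquely.
Write P(s) = as + b. Substituting each data point gives a linear system:
  b = -4
  2a + b = -12
Solving the system yields a = -4, b = -4.
So P(s) = -4s - 4.
Then P(1) = -8.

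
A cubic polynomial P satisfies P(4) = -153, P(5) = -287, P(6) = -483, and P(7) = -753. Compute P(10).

-2127

Forward differences of the values at n = 4, 5, 6, 7:
  P  : -153  -287  -483  -753
  Δ  : -134  -196  -270
  Δ^2: -62  -74
  Δ^3: -12
The third differences are constant, confirming degree 3.
Interpolating (Newton forward form) and evaluating at n = 10 gives P(10) = -2127.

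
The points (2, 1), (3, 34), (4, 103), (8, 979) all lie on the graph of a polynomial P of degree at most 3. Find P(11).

Using the Lagrange interpolation formula with nodes 2, 3, 4, 8:
  L_0(n) = (n - 3)(n - 4)(n - 8) / -12
  L_1(n) = (n - 2)(n - 4)(n - 8) / 5
  L_2(n) = (n - 2)(n - 3)(n - 8) / -8
  L_3(n) = (n - 2)(n - 3)(n - 4) / 120
Then P(n) = 1·L_0(n) + 34·L_1(n) + 103·L_2(n) + 979·L_3(n).
Expanding and collecting terms gives P(n) = 2n^3 - 5n - 5.
Evaluating at n = 11: P(11) = 2602.

2602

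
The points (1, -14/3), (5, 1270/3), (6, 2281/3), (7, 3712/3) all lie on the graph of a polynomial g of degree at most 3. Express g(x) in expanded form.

g(x) = 4x^3 - 2x^2 - 5x - 5/3

Write g(x) = ax^3 + bx^2 + cx + d. Substituting each data point gives a linear system:
  a + b + c + d = -14/3
  125a + 25b + 5c + d = 1270/3
  216a + 36b + 6c + d = 2281/3
  343a + 49b + 7c + d = 3712/3
Solving the system yields a = 4, b = -2, c = -5, d = -5/3.
So g(x) = 4x³ - 2x² - 5x - 5/3.
Check: g(5) = 1270/3. ✓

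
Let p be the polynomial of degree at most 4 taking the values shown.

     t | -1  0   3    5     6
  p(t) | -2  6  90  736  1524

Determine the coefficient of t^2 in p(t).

-6

Write p(t) = at^4 + bt^3 + ct^2 + dt + e. Substituting each data point gives a linear system:
  a - b + c - d + e = -2
  e = 6
  81a + 27b + 9c + 3d + e = 90
  625a + 125b + 25c + 5d + e = 736
  1296a + 216b + 36c + 6d + e = 1524
Solving the system yields a = 1, b = 2, c = -6, d = 1, e = 6.
So p(t) = t^4 + 2t^3 - 6t^2 + t + 6.
The coefficient of t^2 is -6.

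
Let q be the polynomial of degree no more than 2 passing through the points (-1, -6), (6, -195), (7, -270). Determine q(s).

Write q(s) = as^2 + bs + c. Substituting each data point gives a linear system:
  a - b + c = -6
  36a + 6b + c = -195
  49a + 7b + c = -270
Solving the system yields a = -6, b = 3, c = 3.
So q(s) = -6s^2 + 3s + 3.
Check: q(-1) = -6. ✓

q(s) = -6s^2 + 3s + 3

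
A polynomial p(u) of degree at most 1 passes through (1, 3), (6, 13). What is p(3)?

7

Write p(u) = au + b. Substituting each data point gives a linear system:
  a + b = 3
  6a + b = 13
Solving the system yields a = 2, b = 1.
So p(u) = 2u + 1.
Then p(3) = 7.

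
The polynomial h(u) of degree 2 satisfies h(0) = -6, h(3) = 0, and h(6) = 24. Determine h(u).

h(u) = u^2 - u - 6

Write h(u) = au^2 + bu + c. Substituting each data point gives a linear system:
  c = -6
  9a + 3b + c = 0
  36a + 6b + c = 24
Solving the system yields a = 1, b = -1, c = -6.
So h(u) = u^2 - u - 6.
Check: h(6) = 24. ✓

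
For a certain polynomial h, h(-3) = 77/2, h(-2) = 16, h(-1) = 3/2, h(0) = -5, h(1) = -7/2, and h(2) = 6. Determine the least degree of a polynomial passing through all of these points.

Forward differences of the values at x = -3, -2, -1, 0, 1, 2:
  h  : 77/2  16  3/2  -5  -7/2  6
  Δ  : -45/2  -29/2  -13/2  3/2  19/2
  Δ^2: 8  8  8  8
  Δ^3: 0  0  0
  Δ^4: 0  0
  Δ^5: 0
The second differences are constant (8) and nonzero, while all higher differences vanish, so the minimal degree is 2.

2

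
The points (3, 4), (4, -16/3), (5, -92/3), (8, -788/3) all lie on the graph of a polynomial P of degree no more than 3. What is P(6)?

-78

Using the Lagrange interpolation formula with nodes 3, 4, 5, 8:
  L_0(u) = (u - 4)(u - 5)(u - 8) / -10
  L_1(u) = (u - 3)(u - 5)(u - 8) / 4
  L_2(u) = (u - 3)(u - 4)(u - 8) / -6
  L_3(u) = (u - 3)(u - 4)(u - 5) / 60
Then P(u) = 4·L_0(u) - 16/3·L_1(u) - 92/3·L_2(u) - 788/3·L_3(u).
Expanding and collecting terms gives P(u) = -u^3 + 4u^2 - (1/3)u - 4.
Evaluating at u = 6: P(6) = -78.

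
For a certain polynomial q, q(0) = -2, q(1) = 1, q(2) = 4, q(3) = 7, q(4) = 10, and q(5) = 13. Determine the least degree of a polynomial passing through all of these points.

Forward differences of the values at s = 0, 1, 2, 3, 4, 5:
  q  : -2  1  4  7  10  13
  Δ  : 3  3  3  3  3
  Δ^2: 0  0  0  0
  Δ^3: 0  0  0
  Δ^4: 0  0
  Δ^5: 0
The first differences are constant (3) and nonzero, while all higher differences vanish, so the minimal degree is 1.

1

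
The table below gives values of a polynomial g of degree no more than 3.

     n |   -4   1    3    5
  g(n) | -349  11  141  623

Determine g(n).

g(n) = 5n^3 - n^2 + 4n + 3

Using the Lagrange interpolation formula with nodes -4, 1, 3, 5:
  L_0(n) = (n - 1)(n - 3)(n - 5) / -315
  L_1(n) = (n + 4)(n - 3)(n - 5) / 40
  L_2(n) = (n + 4)(n - 1)(n - 5) / -28
  L_3(n) = (n + 4)(n - 1)(n - 3) / 72
Then g(n) = -349·L_0(n) + 11·L_1(n) + 141·L_2(n) + 623·L_3(n).
Expanding and collecting terms gives g(n) = 5n^3 - n^2 + 4n + 3.
Check: g(5) = 623. ✓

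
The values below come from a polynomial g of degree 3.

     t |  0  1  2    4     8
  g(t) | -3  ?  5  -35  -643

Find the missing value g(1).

The 4 known points determine the degree-3 polynomial uniquely.
Write g(t) = at^3 + bt^2 + ct + d. Substituting each data point gives a linear system:
  d = -3
  8a + 4b + 2c + d = 5
  64a + 16b + 4c + d = -35
  512a + 64b + 8c + d = -643
Solving the system yields a = -2, b = 6, c = 0, d = -3.
So g(t) = -2t^3 + 6t^2 - 3.
Then g(1) = 1.

1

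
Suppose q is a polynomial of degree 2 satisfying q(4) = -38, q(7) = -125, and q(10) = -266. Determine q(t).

Write q(t) = at^2 + bt + c. Substituting each data point gives a linear system:
  16a + 4b + c = -38
  49a + 7b + c = -125
  100a + 10b + c = -266
Solving the system yields a = -3, b = 4, c = -6.
So q(t) = -3t² + 4t - 6.
Check: q(10) = -266. ✓

q(t) = -3t^2 + 4t - 6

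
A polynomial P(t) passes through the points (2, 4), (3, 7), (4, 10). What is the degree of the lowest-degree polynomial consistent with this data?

1

Forward differences of the values at t = 2, 3, 4:
  P  : 4  7  10
  Δ  : 3  3
  Δ^2: 0
The first differences are constant (3) and nonzero, while all higher differences vanish, so the minimal degree is 1.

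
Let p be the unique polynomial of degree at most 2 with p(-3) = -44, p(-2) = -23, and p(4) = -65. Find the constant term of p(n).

-5

Write p(n) = an^2 + bn + c. Substituting each data point gives a linear system:
  9a - 3b + c = -44
  4a - 2b + c = -23
  16a + 4b + c = -65
Solving the system yields a = -4, b = 1, c = -5.
So p(n) = -4n^2 + n - 5.
The constant term is -5.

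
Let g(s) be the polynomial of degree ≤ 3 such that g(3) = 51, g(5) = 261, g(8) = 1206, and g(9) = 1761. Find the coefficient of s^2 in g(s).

-6

Write g(s) = as^3 + bs^2 + cs + d. Substituting each data point gives a linear system:
  27a + 9b + 3c + d = 51
  125a + 25b + 5c + d = 261
  512a + 64b + 8c + d = 1206
  729a + 81b + 9c + d = 1761
Solving the system yields a = 3, b = -6, c = 6, d = 6.
So g(s) = 3s^3 - 6s^2 + 6s + 6.
The coefficient of s^2 is -6.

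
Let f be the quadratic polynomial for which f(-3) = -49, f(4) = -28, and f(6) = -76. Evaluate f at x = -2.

-28

Using the Lagrange interpolation formula with nodes -3, 4, 6:
  L_0(x) = (x - 4)(x - 6) / 63
  L_1(x) = (x + 3)(x - 6) / -14
  L_2(x) = (x + 3)(x - 4) / 18
Then f(x) = -49·L_0(x) - 28·L_1(x) - 76·L_2(x).
Expanding and collecting terms gives f(x) = -3x^2 + 6x - 4.
Evaluating at x = -2: f(-2) = -28.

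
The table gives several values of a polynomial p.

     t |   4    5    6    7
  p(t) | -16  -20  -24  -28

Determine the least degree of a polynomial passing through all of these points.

1

Forward differences of the values at t = 4, 5, 6, 7:
  p  : -16  -20  -24  -28
  Δ  : -4  -4  -4
  Δ^2: 0  0
  Δ^3: 0
The first differences are constant (-4) and nonzero, while all higher differences vanish, so the minimal degree is 1.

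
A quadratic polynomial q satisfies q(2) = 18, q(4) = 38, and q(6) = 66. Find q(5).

Write q(n) = an^2 + bn + c. Substituting each data point gives a linear system:
  4a + 2b + c = 18
  16a + 4b + c = 38
  36a + 6b + c = 66
Solving the system yields a = 1, b = 4, c = 6.
So q(n) = n^2 + 4n + 6.
Then q(5) = 51.

51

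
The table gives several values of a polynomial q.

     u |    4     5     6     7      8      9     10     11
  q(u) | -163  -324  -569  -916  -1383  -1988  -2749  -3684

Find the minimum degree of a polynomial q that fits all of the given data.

Forward differences of the values at u = 4, 5, 6, 7, 8, 9, 10, 11:
  q  : -163  -324  -569  -916  -1383  -1988  -2749  -3684
  Δ  : -161  -245  -347  -467  -605  -761  -935
  Δ^2: -84  -102  -120  -138  -156  -174
  Δ^3: -18  -18  -18  -18  -18
  Δ^4: 0  0  0  0
  Δ^5: 0  0  0
  Δ^6: 0  0
  Δ^7: 0
The third differences are constant (-18) and nonzero, while all higher differences vanish, so the minimal degree is 3.

3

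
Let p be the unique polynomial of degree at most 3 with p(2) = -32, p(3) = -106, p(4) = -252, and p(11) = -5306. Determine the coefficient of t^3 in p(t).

Write p(t) = at^3 + bt^2 + ct + d. Substituting each data point gives a linear system:
  8a + 4b + 2c + d = -32
  27a + 9b + 3c + d = -106
  64a + 16b + 4c + d = -252
  1331a + 121b + 11c + d = -5306
Solving the system yields a = -4, b = 0, c = 2, d = -4.
So p(t) = -4t^3 + 2t - 4.
The leading coefficient is -4.

-4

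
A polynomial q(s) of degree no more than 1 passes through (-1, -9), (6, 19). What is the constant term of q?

-5

Write q(s) = as + b. Substituting each data point gives a linear system:
  -a + b = -9
  6a + b = 19
Solving the system yields a = 4, b = -5.
So q(s) = 4s - 5.
The constant term is -5.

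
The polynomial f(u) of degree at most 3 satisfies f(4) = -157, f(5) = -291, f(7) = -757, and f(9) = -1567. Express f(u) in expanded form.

Using the Lagrange interpolation formula with nodes 4, 5, 7, 9:
  L_0(u) = (u - 5)(u - 7)(u - 9) / -15
  L_1(u) = (u - 4)(u - 7)(u - 9) / 8
  L_2(u) = (u - 4)(u - 5)(u - 9) / -12
  L_3(u) = (u - 4)(u - 5)(u - 7) / 40
Then f(u) = -157·L_0(u) - 291·L_1(u) - 757·L_2(u) - 1567·L_3(u).
Expanding and collecting terms gives f(u) = -2u^3 - u^2 - 3u - 1.
Check: f(5) = -291. ✓

f(u) = -2u^3 - u^2 - 3u - 1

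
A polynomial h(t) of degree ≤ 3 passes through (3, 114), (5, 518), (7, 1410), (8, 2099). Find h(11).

5426

Write h(t) = at^3 + bt^2 + ct + d. Substituting each data point gives a linear system:
  27a + 9b + 3c + d = 114
  125a + 25b + 5c + d = 518
  343a + 49b + 7c + d = 1410
  512a + 64b + 8c + d = 2099
Solving the system yields a = 4, b = 1, c = -2, d = 3.
So h(t) = 4t^3 + t^2 - 2t + 3.
Then h(11) = 5426.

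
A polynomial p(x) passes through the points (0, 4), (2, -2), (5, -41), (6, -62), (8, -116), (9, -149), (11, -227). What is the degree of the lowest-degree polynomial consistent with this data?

Divided differences on the nodes 0, 2, 5, 6, 8, 9, 11:
  order 0: 4  -2  -41  -62  -116  -149  -227
  order 1: -3  -13  -21  -27  -33  -39
  order 2: -2  -2  -2  -2  -2
  order 3: 0  0  0  0
  order 4: 0  0  0
  order 5: 0  0
  order 6: 0
The order-2 divided differences are all -2 (nonzero) and every higher order vanishes, so the data lies on a polynomial of degree exactly 2.

2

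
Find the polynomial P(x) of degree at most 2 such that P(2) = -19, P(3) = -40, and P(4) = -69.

Using the Lagrange interpolation formula with nodes 2, 3, 4:
  L_0(x) = (x - 3)(x - 4) / 2
  L_1(x) = (x - 2)(x - 4) / -1
  L_2(x) = (x - 2)(x - 3) / 2
Then P(x) = -19·L_0(x) - 40·L_1(x) - 69·L_2(x).
Expanding and collecting terms gives P(x) = -4x^2 - x - 1.
Check: P(3) = -40. ✓

P(x) = -4x^2 - x - 1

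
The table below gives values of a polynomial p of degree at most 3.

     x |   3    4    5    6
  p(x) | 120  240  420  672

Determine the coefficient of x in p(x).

Write p(x) = ax^3 + bx^2 + cx + d. Substituting each data point gives a linear system:
  27a + 9b + 3c + d = 120
  64a + 16b + 4c + d = 240
  125a + 25b + 5c + d = 420
  216a + 36b + 6c + d = 672
Solving the system yields a = 2, b = 6, c = 4, d = 0.
So p(x) = 2x^3 + 6x^2 + 4x.
The coefficient of x is 4.

4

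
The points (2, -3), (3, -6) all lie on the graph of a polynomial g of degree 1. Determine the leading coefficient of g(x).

-3

Write g(x) = ax + b. Substituting each data point gives a linear system:
  2a + b = -3
  3a + b = -6
Solving the system yields a = -3, b = 3.
So g(x) = -3x + 3.
The leading coefficient is -3.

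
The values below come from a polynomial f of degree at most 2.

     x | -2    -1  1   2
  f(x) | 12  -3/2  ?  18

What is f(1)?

3/2

The 3 known points determine the degree-2 polynomial uniquely.
Write f(x) = ax^2 + bx + c. Substituting each data point gives a linear system:
  4a - 2b + c = 12
  a - b + c = -3/2
  4a + 2b + c = 18
Solving the system yields a = 5, b = 3/2, c = -5.
So f(x) = 5x^2 + (3/2)x - 5.
Then f(1) = 3/2.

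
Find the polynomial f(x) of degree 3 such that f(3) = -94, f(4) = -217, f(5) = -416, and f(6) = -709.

Write f(x) = ax^3 + bx^2 + cx + d. Substituting each data point gives a linear system:
  27a + 9b + 3c + d = -94
  64a + 16b + 4c + d = -217
  125a + 25b + 5c + d = -416
  216a + 36b + 6c + d = -709
Solving the system yields a = -3, b = -2, c = 2, d = -1.
So f(x) = -3x^3 - 2x^2 + 2x - 1.
Check: f(5) = -416. ✓

f(x) = -3x^3 - 2x^2 + 2x - 1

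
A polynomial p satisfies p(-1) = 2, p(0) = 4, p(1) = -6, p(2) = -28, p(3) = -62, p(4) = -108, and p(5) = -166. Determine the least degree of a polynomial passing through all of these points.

Forward differences of the values at t = -1, 0, 1, 2, 3, 4, 5:
  p  : 2  4  -6  -28  -62  -108  -166
  Δ  : 2  -10  -22  -34  -46  -58
  Δ^2: -12  -12  -12  -12  -12
  Δ^3: 0  0  0  0
  Δ^4: 0  0  0
  Δ^5: 0  0
  Δ^6: 0
The second differences are constant (-12) and nonzero, while all higher differences vanish, so the minimal degree is 2.

2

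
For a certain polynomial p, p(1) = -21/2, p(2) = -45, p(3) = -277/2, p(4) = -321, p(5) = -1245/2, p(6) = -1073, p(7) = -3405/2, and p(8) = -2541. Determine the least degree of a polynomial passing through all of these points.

Forward differences of the values at n = 1, 2, 3, 4, 5, 6, 7, 8:
  p  : -21/2  -45  -277/2  -321  -1245/2  -1073  -3405/2  -2541
  Δ  : -69/2  -187/2  -365/2  -603/2  -901/2  -1259/2  -1677/2
  Δ^2: -59  -89  -119  -149  -179  -209
  Δ^3: -30  -30  -30  -30  -30
  Δ^4: 0  0  0  0
  Δ^5: 0  0  0
  Δ^6: 0  0
  Δ^7: 0
The third differences are constant (-30) and nonzero, while all higher differences vanish, so the minimal degree is 3.

3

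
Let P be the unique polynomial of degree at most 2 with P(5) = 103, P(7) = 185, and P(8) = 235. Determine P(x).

P(x) = 3x^2 + 5x + 3

Write P(x) = ax^2 + bx + c. Substituting each data point gives a linear system:
  25a + 5b + c = 103
  49a + 7b + c = 185
  64a + 8b + c = 235
Solving the system yields a = 3, b = 5, c = 3.
So P(x) = 3x^2 + 5x + 3.
Check: P(7) = 185. ✓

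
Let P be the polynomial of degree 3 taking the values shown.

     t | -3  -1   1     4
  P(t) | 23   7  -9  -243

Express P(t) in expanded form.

P(t) = -2t^3 - 6t^2 - 6t + 5

Using the Lagrange interpolation formula with nodes -3, -1, 1, 4:
  L_0(t) = (t + 1)(t - 1)(t - 4) / -56
  L_1(t) = (t + 3)(t - 1)(t - 4) / 20
  L_2(t) = (t + 3)(t + 1)(t - 4) / -24
  L_3(t) = (t + 3)(t + 1)(t - 1) / 105
Then P(t) = 23·L_0(t) + 7·L_1(t) - 9·L_2(t) - 243·L_3(t).
Expanding and collecting terms gives P(t) = -2t^3 - 6t^2 - 6t + 5.
Check: P(-1) = 7. ✓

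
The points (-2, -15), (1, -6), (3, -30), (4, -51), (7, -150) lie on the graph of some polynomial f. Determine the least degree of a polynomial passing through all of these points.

2

Divided differences on the nodes -2, 1, 3, 4, 7:
  order 0: -15  -6  -30  -51  -150
  order 1: 3  -12  -21  -33
  order 2: -3  -3  -3
  order 3: 0  0
  order 4: 0
The order-2 divided differences are all -3 (nonzero) and every higher order vanishes, so the data lies on a polynomial of degree exactly 2.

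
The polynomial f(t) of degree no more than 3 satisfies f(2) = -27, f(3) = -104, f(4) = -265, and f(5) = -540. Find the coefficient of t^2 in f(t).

3

Write f(t) = at^3 + bt^2 + ct + d. Substituting each data point gives a linear system:
  8a + 4b + 2c + d = -27
  27a + 9b + 3c + d = -104
  64a + 16b + 4c + d = -265
  125a + 25b + 5c + d = -540
Solving the system yields a = -5, b = 3, c = 3, d = -5.
So f(t) = -5t^3 + 3t^2 + 3t - 5.
The coefficient of t^2 is 3.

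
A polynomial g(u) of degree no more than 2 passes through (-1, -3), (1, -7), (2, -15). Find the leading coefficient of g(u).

Write g(u) = au^2 + bu + c. Substituting each data point gives a linear system:
  a - b + c = -3
  a + b + c = -7
  4a + 2b + c = -15
Solving the system yields a = -2, b = -2, c = -3.
So g(u) = -2u^2 - 2u - 3.
The leading coefficient is -2.

-2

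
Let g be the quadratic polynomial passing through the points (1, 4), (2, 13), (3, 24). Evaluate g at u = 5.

52

Using the Lagrange interpolation formula with nodes 1, 2, 3:
  L_0(u) = (u - 2)(u - 3) / 2
  L_1(u) = (u - 1)(u - 3) / -1
  L_2(u) = (u - 1)(u - 2) / 2
Then g(u) = 4·L_0(u) + 13·L_1(u) + 24·L_2(u).
Expanding and collecting terms gives g(u) = u² + 6u - 3.
Evaluating at u = 5: g(5) = 52.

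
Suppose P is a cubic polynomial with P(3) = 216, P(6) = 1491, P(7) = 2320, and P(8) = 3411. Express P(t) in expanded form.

Write P(t) = at^3 + bt^2 + ct + d. Substituting each data point gives a linear system:
  27a + 9b + 3c + d = 216
  216a + 36b + 6c + d = 1491
  343a + 49b + 7c + d = 2320
  512a + 64b + 8c + d = 3411
Solving the system yields a = 6, b = 5, c = 2, d = 3.
So P(t) = 6t^3 + 5t^2 + 2t + 3.
Check: P(6) = 1491. ✓

P(t) = 6t^3 + 5t^2 + 2t + 3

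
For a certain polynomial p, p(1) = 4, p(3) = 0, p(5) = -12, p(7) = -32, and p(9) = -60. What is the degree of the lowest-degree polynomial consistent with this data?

Forward differences of the values at s = 1, 3, 5, 7, 9:
  p  : 4  0  -12  -32  -60
  Δ  : -4  -12  -20  -28
  Δ^2: -8  -8  -8
  Δ^3: 0  0
  Δ^4: 0
The second differences are constant (-8) and nonzero, while all higher differences vanish, so the minimal degree is 2.

2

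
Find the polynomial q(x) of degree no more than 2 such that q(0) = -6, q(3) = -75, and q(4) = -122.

Write q(x) = ax^2 + bx + c. Substituting each data point gives a linear system:
  c = -6
  9a + 3b + c = -75
  16a + 4b + c = -122
Solving the system yields a = -6, b = -5, c = -6.
So q(x) = -6x² - 5x - 6.
Check: q(0) = -6. ✓

q(x) = -6x^2 - 5x - 6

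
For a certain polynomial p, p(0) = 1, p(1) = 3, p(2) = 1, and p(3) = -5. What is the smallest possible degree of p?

Forward differences of the values at u = 0, 1, 2, 3:
  p  : 1  3  1  -5
  Δ  : 2  -2  -6
  Δ^2: -4  -4
  Δ^3: 0
The second differences are constant (-4) and nonzero, while all higher differences vanish, so the minimal degree is 2.

2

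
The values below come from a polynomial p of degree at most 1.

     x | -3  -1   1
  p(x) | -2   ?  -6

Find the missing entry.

The 2 known points determine the degree-1 polynomial uniquely.
Write p(x) = ax + b. Substituting each data point gives a linear system:
  -3a + b = -2
  a + b = -6
Solving the system yields a = -1, b = -5.
So p(x) = -x - 5.
Then p(-1) = -4.

-4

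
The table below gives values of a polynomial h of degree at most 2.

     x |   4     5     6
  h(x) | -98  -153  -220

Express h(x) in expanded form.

Using the Lagrange interpolation formula with nodes 4, 5, 6:
  L_0(x) = (x - 5)(x - 6) / 2
  L_1(x) = (x - 4)(x - 6) / -1
  L_2(x) = (x - 4)(x - 5) / 2
Then h(x) = -98·L_0(x) - 153·L_1(x) - 220·L_2(x).
Expanding and collecting terms gives h(x) = -6x² - x + 2.
Check: h(6) = -220. ✓

h(x) = -6x^2 - x + 2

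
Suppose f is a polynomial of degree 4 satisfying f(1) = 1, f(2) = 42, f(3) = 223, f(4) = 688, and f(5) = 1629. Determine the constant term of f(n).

Write f(n) = an^4 + bn^3 + cn^2 + dn + e. Substituting each data point gives a linear system:
  a + b + c + d + e = 1
  16a + 8b + 4c + 2d + e = 42
  81a + 27b + 9c + 3d + e = 223
  256a + 64b + 16c + 4d + e = 688
  625a + 125b + 25c + 5d + e = 1629
Solving the system yields a = 2, b = 4, c = -4, d = -5, e = 4.
So f(n) = 2n^4 + 4n^3 - 4n^2 - 5n + 4.
The constant term is 4.

4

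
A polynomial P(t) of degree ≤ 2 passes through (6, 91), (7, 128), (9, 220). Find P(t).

P(t) = 3t^2 - 2t - 5

Write P(t) = at^2 + bt + c. Substituting each data point gives a linear system:
  36a + 6b + c = 91
  49a + 7b + c = 128
  81a + 9b + c = 220
Solving the system yields a = 3, b = -2, c = -5.
So P(t) = 3t^2 - 2t - 5.
Check: P(6) = 91. ✓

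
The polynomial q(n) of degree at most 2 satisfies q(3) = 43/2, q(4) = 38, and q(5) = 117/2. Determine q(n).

Write q(n) = an^2 + bn + c. Substituting each data point gives a linear system:
  9a + 3b + c = 43/2
  16a + 4b + c = 38
  25a + 5b + c = 117/2
Solving the system yields a = 2, b = 5/2, c = -4.
So q(n) = 2n^2 + (5/2)n - 4.
Check: q(5) = 117/2. ✓

q(n) = 2n^2 + (5/2)n - 4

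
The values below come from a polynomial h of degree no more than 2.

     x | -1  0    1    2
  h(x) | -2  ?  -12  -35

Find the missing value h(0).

On equispaced nodes a degree-2 polynomial has vanishing third forward difference, so
  - h(-1) + 3·h(0) - 3·h(1) + h(2) = 0.
Substituting the known values and solving for h(0):
  3·h(0) = -3
  h(0) = -1.

-1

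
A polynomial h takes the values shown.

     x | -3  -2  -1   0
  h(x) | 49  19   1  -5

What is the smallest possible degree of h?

2

Forward differences of the values at x = -3, -2, -1, 0:
  h  : 49  19  1  -5
  Δ  : -30  -18  -6
  Δ^2: 12  12
  Δ^3: 0
The second differences are constant (12) and nonzero, while all higher differences vanish, so the minimal degree is 2.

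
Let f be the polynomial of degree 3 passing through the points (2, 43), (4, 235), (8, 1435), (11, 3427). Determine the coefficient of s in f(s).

4

Write f(s) = as^3 + bs^2 + cs + d. Substituting each data point gives a linear system:
  8a + 4b + 2c + d = 43
  64a + 16b + 4c + d = 235
  512a + 64b + 8c + d = 1435
  1331a + 121b + 11c + d = 3427
Solving the system yields a = 2, b = 6, c = 4, d = -5.
So f(s) = 2s^3 + 6s^2 + 4s - 5.
The coefficient of s is 4.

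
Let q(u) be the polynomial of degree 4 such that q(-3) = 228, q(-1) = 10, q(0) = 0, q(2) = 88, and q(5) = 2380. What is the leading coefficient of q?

Write q(u) = au^4 + bu^3 + cu^2 + du + e. Substituting each data point gives a linear system:
  81a - 27b + 9c - 3d + e = 228
  a - b + c - d + e = 10
  e = 0
  16a + 8b + 4c + 2d + e = 88
  625a + 125b + 25c + 5d + e = 2380
Solving the system yields a = 3, b = 3, c = 6, d = -4, e = 0.
So q(u) = 3u⁴ + 3u³ + 6u² - 4u.
The leading coefficient is 3.

3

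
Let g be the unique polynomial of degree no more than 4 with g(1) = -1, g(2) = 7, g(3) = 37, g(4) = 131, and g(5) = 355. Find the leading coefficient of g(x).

Write g(x) = ax^4 + bx^3 + cx^2 + dx + e. Substituting each data point gives a linear system:
  a + b + c + d + e = -1
  16a + 8b + 4c + 2d + e = 7
  81a + 27b + 9c + 3d + e = 37
  256a + 64b + 16c + 4d + e = 131
  625a + 125b + 25c + 5d + e = 355
Solving the system yields a = 1, b = -3, c = 4, d = 2, e = -5.
So g(x) = x^4 - 3x^3 + 4x^2 + 2x - 5.
The leading coefficient is 1.

1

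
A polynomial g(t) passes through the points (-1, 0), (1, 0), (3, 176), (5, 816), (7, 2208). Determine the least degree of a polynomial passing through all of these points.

Forward differences of the values at t = -1, 1, 3, 5, 7:
  g  : 0  0  176  816  2208
  Δ  : 0  176  640  1392
  Δ^2: 176  464  752
  Δ^3: 288  288
  Δ^4: 0
The third differences are constant (288) and nonzero, while all higher differences vanish, so the minimal degree is 3.

3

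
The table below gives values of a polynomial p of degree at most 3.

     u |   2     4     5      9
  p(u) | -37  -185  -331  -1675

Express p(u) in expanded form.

Using the Lagrange interpolation formula with nodes 2, 4, 5, 9:
  L_0(u) = (u - 4)(u - 5)(u - 9) / -42
  L_1(u) = (u - 2)(u - 5)(u - 9) / 10
  L_2(u) = (u - 2)(u - 4)(u - 9) / -12
  L_3(u) = (u - 2)(u - 4)(u - 5) / 140
Then p(u) = -37·L_0(u) - 185·L_1(u) - 331·L_2(u) - 1675·L_3(u).
Expanding and collecting terms gives p(u) = -2u³ - 2u² - 6u - 1.
Check: p(9) = -1675. ✓

p(u) = -2u^3 - 2u^2 - 6u - 1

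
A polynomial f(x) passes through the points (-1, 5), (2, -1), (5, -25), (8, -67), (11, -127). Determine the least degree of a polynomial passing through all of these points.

2

Forward differences of the values at x = -1, 2, 5, 8, 11:
  f  : 5  -1  -25  -67  -127
  Δ  : -6  -24  -42  -60
  Δ^2: -18  -18  -18
  Δ^3: 0  0
  Δ^4: 0
The second differences are constant (-18) and nonzero, while all higher differences vanish, so the minimal degree is 2.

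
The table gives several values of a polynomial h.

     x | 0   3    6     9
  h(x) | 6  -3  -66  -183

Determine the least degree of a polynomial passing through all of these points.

2

Forward differences of the values at x = 0, 3, 6, 9:
  h  : 6  -3  -66  -183
  Δ  : -9  -63  -117
  Δ^2: -54  -54
  Δ^3: 0
The second differences are constant (-54) and nonzero, while all higher differences vanish, so the minimal degree is 2.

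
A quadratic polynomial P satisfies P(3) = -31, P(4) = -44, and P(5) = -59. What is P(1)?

-11

Write P(n) = an^2 + bn + c. Substituting each data point gives a linear system:
  9a + 3b + c = -31
  16a + 4b + c = -44
  25a + 5b + c = -59
Solving the system yields a = -1, b = -6, c = -4.
So P(n) = -n^2 - 6n - 4.
Then P(1) = -11.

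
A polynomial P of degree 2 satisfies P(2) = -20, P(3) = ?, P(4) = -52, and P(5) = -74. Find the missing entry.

On equispaced nodes a degree-2 polynomial has vanishing third forward difference, so
  - P(2) + 3·P(3) - 3·P(4) + P(5) = 0.
Substituting the known values and solving for P(3):
  3·P(3) = -102
  P(3) = -34.

-34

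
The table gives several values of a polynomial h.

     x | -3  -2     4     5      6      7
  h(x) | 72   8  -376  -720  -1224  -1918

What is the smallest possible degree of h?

3

Divided differences on the nodes -3, -2, 4, 5, 6, 7:
  order 0: 72  8  -376  -720  -1224  -1918
  order 1: -64  -64  -344  -504  -694
  order 2: 0  -40  -80  -95
  order 3: -5  -5  -5
  order 4: 0  0
  order 5: 0
The order-3 divided differences are all -5 (nonzero) and every higher order vanishes, so the data lies on a polynomial of degree exactly 3.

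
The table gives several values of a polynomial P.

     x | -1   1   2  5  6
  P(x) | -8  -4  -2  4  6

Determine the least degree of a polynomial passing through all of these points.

1

Divided differences on the nodes -1, 1, 2, 5, 6:
  order 0: -8  -4  -2  4  6
  order 1: 2  2  2  2
  order 2: 0  0  0
  order 3: 0  0
  order 4: 0
The order-1 divided differences are all 2 (nonzero) and every higher order vanishes, so the data lies on a polynomial of degree exactly 1.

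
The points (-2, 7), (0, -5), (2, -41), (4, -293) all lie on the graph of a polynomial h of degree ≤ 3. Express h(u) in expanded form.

h(u) = -4u^3 - 3u^2 + 4u - 5

Write h(u) = au^3 + bu^2 + cu + d. Substituting each data point gives a linear system:
  -8a + 4b - 2c + d = 7
  d = -5
  8a + 4b + 2c + d = -41
  64a + 16b + 4c + d = -293
Solving the system yields a = -4, b = -3, c = 4, d = -5.
So h(u) = -4u^3 - 3u^2 + 4u - 5.
Check: h(-2) = 7. ✓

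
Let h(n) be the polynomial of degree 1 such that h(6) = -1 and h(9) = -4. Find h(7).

-2

Write h(n) = an + b. Substituting each data point gives a linear system:
  6a + b = -1
  9a + b = -4
Solving the system yields a = -1, b = 5.
So h(n) = -n + 5.
Then h(7) = -2.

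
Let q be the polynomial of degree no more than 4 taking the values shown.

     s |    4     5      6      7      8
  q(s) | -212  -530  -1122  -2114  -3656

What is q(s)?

q(s) = -s^4 + s^3 - s^2 - s

Write q(s) = as^4 + bs^3 + cs^2 + ds + e. Substituting each data point gives a linear system:
  256a + 64b + 16c + 4d + e = -212
  625a + 125b + 25c + 5d + e = -530
  1296a + 216b + 36c + 6d + e = -1122
  2401a + 343b + 49c + 7d + e = -2114
  4096a + 512b + 64c + 8d + e = -3656
Solving the system yields a = -1, b = 1, c = -1, d = -1, e = 0.
So q(s) = -s^4 + s^3 - s^2 - s.
Check: q(6) = -1122. ✓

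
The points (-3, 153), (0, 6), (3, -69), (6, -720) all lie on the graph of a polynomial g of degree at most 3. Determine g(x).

g(x) = -4x^3 + 4x^2 - x + 6

Write g(x) = ax^3 + bx^2 + cx + d. Substituting each data point gives a linear system:
  -27a + 9b - 3c + d = 153
  d = 6
  27a + 9b + 3c + d = -69
  216a + 36b + 6c + d = -720
Solving the system yields a = -4, b = 4, c = -1, d = 6.
So g(x) = -4x^3 + 4x^2 - x + 6.
Check: g(0) = 6. ✓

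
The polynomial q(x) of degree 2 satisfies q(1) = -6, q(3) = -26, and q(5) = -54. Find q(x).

q(x) = -x^2 - 6x + 1

Write q(x) = ax^2 + bx + c. Substituting each data point gives a linear system:
  a + b + c = -6
  9a + 3b + c = -26
  25a + 5b + c = -54
Solving the system yields a = -1, b = -6, c = 1.
So q(x) = -x^2 - 6x + 1.
Check: q(3) = -26. ✓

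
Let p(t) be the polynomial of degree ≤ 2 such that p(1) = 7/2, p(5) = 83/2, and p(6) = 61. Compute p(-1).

17/2

Using the Lagrange interpolation formula with nodes 1, 5, 6:
  L_0(t) = (t - 5)(t - 6) / 20
  L_1(t) = (t - 1)(t - 6) / -4
  L_2(t) = (t - 1)(t - 5) / 5
Then p(t) = 7/2·L_0(t) + 83/2·L_1(t) + 61·L_2(t).
Expanding and collecting terms gives p(t) = 2t^2 - (5/2)t + 4.
Evaluating at t = -1: p(-1) = 17/2.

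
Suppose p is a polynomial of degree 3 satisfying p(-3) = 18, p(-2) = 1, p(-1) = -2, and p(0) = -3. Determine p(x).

p(x) = -2x^3 - 5x^2 - 4x - 3

Write p(x) = ax^3 + bx^2 + cx + d. Substituting each data point gives a linear system:
  -27a + 9b - 3c + d = 18
  -8a + 4b - 2c + d = 1
  -a + b - c + d = -2
  d = -3
Solving the system yields a = -2, b = -5, c = -4, d = -3.
So p(x) = -2x^3 - 5x^2 - 4x - 3.
Check: p(-1) = -2. ✓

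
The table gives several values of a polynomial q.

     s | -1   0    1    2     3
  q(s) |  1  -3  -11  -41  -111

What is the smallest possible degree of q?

Forward differences of the values at s = -1, 0, 1, 2, 3:
  q  : 1  -3  -11  -41  -111
  Δ  : -4  -8  -30  -70
  Δ^2: -4  -22  -40
  Δ^3: -18  -18
  Δ^4: 0
The third differences are constant (-18) and nonzero, while all higher differences vanish, so the minimal degree is 3.

3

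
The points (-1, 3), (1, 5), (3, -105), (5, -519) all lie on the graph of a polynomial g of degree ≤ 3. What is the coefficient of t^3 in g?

Write g(t) = at^3 + bt^2 + ct + d. Substituting each data point gives a linear system:
  -a + b - c + d = 3
  a + b + c + d = 5
  27a + 9b + 3c + d = -105
  125a + 25b + 5c + d = -519
Solving the system yields a = -4, b = -2, c = 5, d = 6.
So g(t) = -4t³ - 2t² + 5t + 6.
The leading coefficient is -4.

-4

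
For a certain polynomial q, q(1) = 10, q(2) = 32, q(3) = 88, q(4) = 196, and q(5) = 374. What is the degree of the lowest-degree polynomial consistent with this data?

3

Forward differences of the values at x = 1, 2, 3, 4, 5:
  q  : 10  32  88  196  374
  Δ  : 22  56  108  178
  Δ^2: 34  52  70
  Δ^3: 18  18
  Δ^4: 0
The third differences are constant (18) and nonzero, while all higher differences vanish, so the minimal degree is 3.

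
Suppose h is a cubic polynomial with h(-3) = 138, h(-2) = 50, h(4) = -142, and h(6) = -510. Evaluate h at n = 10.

-2566

Using the Lagrange interpolation formula with nodes -3, -2, 4, 6:
  L_0(n) = (n + 2)(n - 4)(n - 6) / -63
  L_1(n) = (n + 3)(n - 4)(n - 6) / 48
  L_2(n) = (n + 3)(n + 2)(n - 6) / -84
  L_3(n) = (n + 3)(n + 2)(n - 4) / 144
Then h(n) = 138·L_0(n) + 50·L_1(n) - 142·L_2(n) - 510·L_3(n).
Expanding and collecting terms gives h(n) = -3n^3 + 5n^2 - 6n - 6.
Evaluating at n = 10: h(10) = -2566.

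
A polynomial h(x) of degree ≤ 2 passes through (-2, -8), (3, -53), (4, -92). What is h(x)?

h(x) = -5x^2 - 4x + 4

Using the Lagrange interpolation formula with nodes -2, 3, 4:
  L_0(x) = (x - 3)(x - 4) / 30
  L_1(x) = (x + 2)(x - 4) / -5
  L_2(x) = (x + 2)(x - 3) / 6
Then h(x) = -8·L_0(x) - 53·L_1(x) - 92·L_2(x).
Expanding and collecting terms gives h(x) = -5x² - 4x + 4.
Check: h(4) = -92. ✓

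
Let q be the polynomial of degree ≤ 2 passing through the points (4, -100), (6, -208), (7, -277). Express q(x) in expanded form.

q(x) = -5x^2 - 4x - 4

Write q(x) = ax^2 + bx + c. Substituting each data point gives a linear system:
  16a + 4b + c = -100
  36a + 6b + c = -208
  49a + 7b + c = -277
Solving the system yields a = -5, b = -4, c = -4.
So q(x) = -5x² - 4x - 4.
Check: q(6) = -208. ✓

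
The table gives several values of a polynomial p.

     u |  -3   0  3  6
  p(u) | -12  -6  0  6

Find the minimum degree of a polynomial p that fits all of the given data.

1

Forward differences of the values at u = -3, 0, 3, 6:
  p  : -12  -6  0  6
  Δ  : 6  6  6
  Δ^2: 0  0
  Δ^3: 0
The first differences are constant (6) and nonzero, while all higher differences vanish, so the minimal degree is 1.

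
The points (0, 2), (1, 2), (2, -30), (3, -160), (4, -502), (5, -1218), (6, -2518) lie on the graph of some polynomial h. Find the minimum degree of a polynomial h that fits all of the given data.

4

Forward differences of the values at u = 0, 1, 2, 3, 4, 5, 6:
  h  : 2  2  -30  -160  -502  -1218  -2518
  Δ  : 0  -32  -130  -342  -716  -1300
  Δ^2: -32  -98  -212  -374  -584
  Δ^3: -66  -114  -162  -210
  Δ^4: -48  -48  -48
  Δ^5: 0  0
  Δ^6: 0
The fourth differences are constant (-48) and nonzero, while all higher differences vanish, so the minimal degree is 4.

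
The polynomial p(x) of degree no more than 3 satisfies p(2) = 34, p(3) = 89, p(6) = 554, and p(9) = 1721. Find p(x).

Using the Lagrange interpolation formula with nodes 2, 3, 6, 9:
  L_0(x) = (x - 3)(x - 6)(x - 9) / -28
  L_1(x) = (x - 2)(x - 6)(x - 9) / 18
  L_2(x) = (x - 2)(x - 3)(x - 9) / -36
  L_3(x) = (x - 2)(x - 3)(x - 6) / 126
Then p(x) = 34·L_0(x) + 89·L_1(x) + 554·L_2(x) + 1721·L_3(x).
Expanding and collecting terms gives p(x) = 2x^3 + 3x^2 + 2x + 2.
Check: p(9) = 1721. ✓

p(x) = 2x^3 + 3x^2 + 2x + 2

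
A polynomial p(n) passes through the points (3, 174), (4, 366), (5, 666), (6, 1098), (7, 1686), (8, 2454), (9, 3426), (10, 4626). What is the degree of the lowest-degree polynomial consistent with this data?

3

Forward differences of the values at n = 3, 4, 5, 6, 7, 8, 9, 10:
  p  : 174  366  666  1098  1686  2454  3426  4626
  Δ  : 192  300  432  588  768  972  1200
  Δ^2: 108  132  156  180  204  228
  Δ^3: 24  24  24  24  24
  Δ^4: 0  0  0  0
  Δ^5: 0  0  0
  Δ^6: 0  0
  Δ^7: 0
The third differences are constant (24) and nonzero, while all higher differences vanish, so the minimal degree is 3.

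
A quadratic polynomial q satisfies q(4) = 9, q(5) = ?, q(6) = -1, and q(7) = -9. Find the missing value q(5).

5

The 3 known points determine the degree-2 polynomial uniquely.
Write q(s) = as^2 + bs + c. Substituting each data point gives a linear system:
  16a + 4b + c = 9
  36a + 6b + c = -1
  49a + 7b + c = -9
Solving the system yields a = -1, b = 5, c = 5.
So q(s) = -s^2 + 5s + 5.
Then q(5) = 5.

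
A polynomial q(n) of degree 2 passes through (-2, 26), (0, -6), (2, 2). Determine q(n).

Write q(n) = an^2 + bn + c. Substituting each data point gives a linear system:
  4a - 2b + c = 26
  c = -6
  4a + 2b + c = 2
Solving the system yields a = 5, b = -6, c = -6.
So q(n) = 5n^2 - 6n - 6.
Check: q(0) = -6. ✓

q(n) = 5n^2 - 6n - 6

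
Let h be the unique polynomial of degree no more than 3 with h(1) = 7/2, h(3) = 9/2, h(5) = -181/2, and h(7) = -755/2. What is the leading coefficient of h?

Write h(n) = an^3 + bn^2 + cn + d. Substituting each data point gives a linear system:
  a + b + c + d = 7/2
  27a + 9b + 3c + d = 9/2
  125a + 25b + 5c + d = -181/2
  343a + 49b + 7c + d = -755/2
Solving the system yields a = -2, b = 6, c = 5/2, d = -3.
So h(n) = -2n^3 + 6n^2 + (5/2)n - 3.
The leading coefficient is -2.

-2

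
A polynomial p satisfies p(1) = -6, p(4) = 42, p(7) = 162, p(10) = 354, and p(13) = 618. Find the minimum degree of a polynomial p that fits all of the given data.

Forward differences of the values at n = 1, 4, 7, 10, 13:
  p  : -6  42  162  354  618
  Δ  : 48  120  192  264
  Δ^2: 72  72  72
  Δ^3: 0  0
  Δ^4: 0
The second differences are constant (72) and nonzero, while all higher differences vanish, so the minimal degree is 2.

2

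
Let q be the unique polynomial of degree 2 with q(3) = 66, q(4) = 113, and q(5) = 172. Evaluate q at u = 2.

31

Using the Lagrange interpolation formula with nodes 3, 4, 5:
  L_0(u) = (u - 4)(u - 5) / 2
  L_1(u) = (u - 3)(u - 5) / -1
  L_2(u) = (u - 3)(u - 4) / 2
Then q(u) = 66·L_0(u) + 113·L_1(u) + 172·L_2(u).
Expanding and collecting terms gives q(u) = 6u² + 5u - 3.
Evaluating at u = 2: q(2) = 31.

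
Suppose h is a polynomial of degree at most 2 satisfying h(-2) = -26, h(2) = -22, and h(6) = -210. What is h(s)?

h(s) = -6s^2 + s

Write h(s) = as^2 + bs + c. Substituting each data point gives a linear system:
  4a - 2b + c = -26
  4a + 2b + c = -22
  36a + 6b + c = -210
Solving the system yields a = -6, b = 1, c = 0.
So h(s) = -6s² + s.
Check: h(-2) = -26. ✓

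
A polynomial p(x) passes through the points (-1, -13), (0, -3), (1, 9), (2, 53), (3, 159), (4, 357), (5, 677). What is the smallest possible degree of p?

Forward differences of the values at x = -1, 0, 1, 2, 3, 4, 5:
  p  : -13  -3  9  53  159  357  677
  Δ  : 10  12  44  106  198  320
  Δ^2: 2  32  62  92  122
  Δ^3: 30  30  30  30
  Δ^4: 0  0  0
  Δ^5: 0  0
  Δ^6: 0
The third differences are constant (30) and nonzero, while all higher differences vanish, so the minimal degree is 3.

3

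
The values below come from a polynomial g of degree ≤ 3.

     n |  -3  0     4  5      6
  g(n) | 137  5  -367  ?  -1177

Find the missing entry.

-695

The 4 known points determine the degree-3 polynomial uniquely.
Write g(n) = an^3 + bn^2 + cn + d. Substituting each data point gives a linear system:
  -27a + 9b - 3c + d = 137
  d = 5
  64a + 16b + 4c + d = -367
  216a + 36b + 6c + d = -1177
Solving the system yields a = -5, b = -2, c = -5, d = 5.
So g(n) = -5n³ - 2n² - 5n + 5.
Then g(5) = -695.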